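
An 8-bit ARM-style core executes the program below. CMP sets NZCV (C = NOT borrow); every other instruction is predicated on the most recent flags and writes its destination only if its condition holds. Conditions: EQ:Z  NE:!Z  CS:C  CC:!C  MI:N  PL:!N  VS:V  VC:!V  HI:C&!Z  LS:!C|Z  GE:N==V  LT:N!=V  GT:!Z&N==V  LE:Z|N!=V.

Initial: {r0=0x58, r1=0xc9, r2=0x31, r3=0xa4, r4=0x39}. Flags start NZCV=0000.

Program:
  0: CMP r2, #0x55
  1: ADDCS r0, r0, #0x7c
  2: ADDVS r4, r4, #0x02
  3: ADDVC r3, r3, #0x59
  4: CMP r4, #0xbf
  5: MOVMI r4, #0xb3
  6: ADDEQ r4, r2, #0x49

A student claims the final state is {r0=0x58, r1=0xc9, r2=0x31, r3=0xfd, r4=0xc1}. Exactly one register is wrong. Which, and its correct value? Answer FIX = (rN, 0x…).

FIX = (r4, 0x39)

[0] flags=1000 → (cmp)
[1] flags=1000 CS?F → skip
[2] flags=1000 VS?F → skip
[3] flags=1000 VC?T → r3=0xfd
[4] flags=0000 → (cmp)
[5] flags=0000 MI?F → skip
[6] flags=0000 EQ?F → skip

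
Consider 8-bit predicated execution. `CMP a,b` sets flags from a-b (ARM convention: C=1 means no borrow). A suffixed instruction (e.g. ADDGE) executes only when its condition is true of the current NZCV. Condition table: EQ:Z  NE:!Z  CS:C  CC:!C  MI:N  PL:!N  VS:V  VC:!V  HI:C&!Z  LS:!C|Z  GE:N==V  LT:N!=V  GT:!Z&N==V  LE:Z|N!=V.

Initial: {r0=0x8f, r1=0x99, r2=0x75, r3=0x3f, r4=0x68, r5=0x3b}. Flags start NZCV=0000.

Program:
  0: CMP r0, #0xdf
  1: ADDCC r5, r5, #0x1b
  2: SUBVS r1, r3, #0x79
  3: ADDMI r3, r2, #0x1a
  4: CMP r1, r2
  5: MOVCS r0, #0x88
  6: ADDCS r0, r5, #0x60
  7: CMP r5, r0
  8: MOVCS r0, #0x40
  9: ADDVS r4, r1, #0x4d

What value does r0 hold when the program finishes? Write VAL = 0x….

VAL = 0xb6

0: ✓ CMP  NZCV=1000
1: ✓ ADDCC  r5←0x56
2: · SUBVS
3: ✓ ADDMI  r3←0x8f
4: ✓ CMP  NZCV=0011
5: ✓ MOVCS  r0←0x88
6: ✓ ADDCS  r0←0xb6
7: ✓ CMP  NZCV=1001
8: · MOVCS
9: ✓ ADDVS  r4←0xe6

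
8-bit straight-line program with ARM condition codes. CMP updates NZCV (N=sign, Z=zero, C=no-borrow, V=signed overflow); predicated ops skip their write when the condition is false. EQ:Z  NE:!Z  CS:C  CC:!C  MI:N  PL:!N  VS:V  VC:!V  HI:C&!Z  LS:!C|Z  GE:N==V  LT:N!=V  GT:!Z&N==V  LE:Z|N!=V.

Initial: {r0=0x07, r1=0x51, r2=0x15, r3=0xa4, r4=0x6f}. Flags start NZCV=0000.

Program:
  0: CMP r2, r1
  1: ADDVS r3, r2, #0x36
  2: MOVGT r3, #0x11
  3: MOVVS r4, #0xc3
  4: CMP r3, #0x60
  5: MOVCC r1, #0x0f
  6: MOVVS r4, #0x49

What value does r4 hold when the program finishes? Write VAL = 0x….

[0] flags=1000 → (cmp)
[1] flags=1000 VS?F → skip
[2] flags=1000 GT?F → skip
[3] flags=1000 VS?F → skip
[4] flags=0011 → (cmp)
[5] flags=0011 CC?F → skip
[6] flags=0011 VS?T → r4=0x49

VAL = 0x49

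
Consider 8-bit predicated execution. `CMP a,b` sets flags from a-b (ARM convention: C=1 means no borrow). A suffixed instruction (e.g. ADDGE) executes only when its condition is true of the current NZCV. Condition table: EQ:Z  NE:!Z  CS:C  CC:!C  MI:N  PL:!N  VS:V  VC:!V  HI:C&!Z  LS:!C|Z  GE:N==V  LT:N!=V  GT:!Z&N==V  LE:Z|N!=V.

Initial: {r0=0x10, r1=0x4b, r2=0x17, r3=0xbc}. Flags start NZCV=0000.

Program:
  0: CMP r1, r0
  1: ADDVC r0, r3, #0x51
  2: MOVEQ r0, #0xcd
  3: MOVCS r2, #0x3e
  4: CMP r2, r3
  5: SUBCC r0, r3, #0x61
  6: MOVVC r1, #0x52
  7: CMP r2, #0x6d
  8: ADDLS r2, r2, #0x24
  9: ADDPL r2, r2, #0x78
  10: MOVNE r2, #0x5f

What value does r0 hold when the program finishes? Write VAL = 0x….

0: ✓ CMP  NZCV=0010
1: ✓ ADDVC  r0←0x0d
2: · MOVEQ
3: ✓ MOVCS  r2←0x3e
4: ✓ CMP  NZCV=1001
5: ✓ SUBCC  r0←0x5b
6: · MOVVC
7: ✓ CMP  NZCV=1000
8: ✓ ADDLS  r2←0x62
9: · ADDPL
10: ✓ MOVNE  r2←0x5f

VAL = 0x5b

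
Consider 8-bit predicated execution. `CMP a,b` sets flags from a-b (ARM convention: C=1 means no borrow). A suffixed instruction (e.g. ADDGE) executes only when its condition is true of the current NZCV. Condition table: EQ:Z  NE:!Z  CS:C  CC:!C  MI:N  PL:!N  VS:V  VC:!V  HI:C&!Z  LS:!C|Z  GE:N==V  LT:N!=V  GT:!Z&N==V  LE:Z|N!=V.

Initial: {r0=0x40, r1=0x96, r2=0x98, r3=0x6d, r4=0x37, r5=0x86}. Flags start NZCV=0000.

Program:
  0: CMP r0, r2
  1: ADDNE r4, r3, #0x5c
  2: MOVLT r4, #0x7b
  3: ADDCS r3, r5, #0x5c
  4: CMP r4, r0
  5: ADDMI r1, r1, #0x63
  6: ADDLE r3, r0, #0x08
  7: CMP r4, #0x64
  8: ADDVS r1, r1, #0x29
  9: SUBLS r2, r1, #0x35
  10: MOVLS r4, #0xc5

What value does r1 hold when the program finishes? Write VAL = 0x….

VAL = 0x22

[0] flags=1001 → (cmp)
[1] flags=1001 NE?T → r4=0xc9
[2] flags=1001 LT?F → skip
[3] flags=1001 CS?F → skip
[4] flags=1010 → (cmp)
[5] flags=1010 MI?T → r1=0xf9
[6] flags=1010 LE?T → r3=0x48
[7] flags=0011 → (cmp)
[8] flags=0011 VS?T → r1=0x22
[9] flags=0011 LS?F → skip
[10] flags=0011 LS?F → skip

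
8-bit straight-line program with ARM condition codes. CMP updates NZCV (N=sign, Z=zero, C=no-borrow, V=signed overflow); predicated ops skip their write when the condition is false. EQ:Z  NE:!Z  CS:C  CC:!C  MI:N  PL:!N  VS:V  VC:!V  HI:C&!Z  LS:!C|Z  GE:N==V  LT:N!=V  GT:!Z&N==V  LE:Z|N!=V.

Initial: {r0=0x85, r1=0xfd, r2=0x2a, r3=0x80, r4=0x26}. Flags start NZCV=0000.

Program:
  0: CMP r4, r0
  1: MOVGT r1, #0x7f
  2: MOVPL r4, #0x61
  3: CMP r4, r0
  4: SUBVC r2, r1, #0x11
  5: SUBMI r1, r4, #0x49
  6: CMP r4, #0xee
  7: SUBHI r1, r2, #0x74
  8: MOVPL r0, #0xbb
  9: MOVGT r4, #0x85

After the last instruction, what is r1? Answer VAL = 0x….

[0] flags=1001 → (cmp)
[1] flags=1001 GT?T → r1=0x7f
[2] flags=1001 PL?F → skip
[3] flags=1001 → (cmp)
[4] flags=1001 VC?F → skip
[5] flags=1001 MI?T → r1=0xdd
[6] flags=0000 → (cmp)
[7] flags=0000 HI?F → skip
[8] flags=0000 PL?T → r0=0xbb
[9] flags=0000 GT?T → r4=0x85

VAL = 0xdd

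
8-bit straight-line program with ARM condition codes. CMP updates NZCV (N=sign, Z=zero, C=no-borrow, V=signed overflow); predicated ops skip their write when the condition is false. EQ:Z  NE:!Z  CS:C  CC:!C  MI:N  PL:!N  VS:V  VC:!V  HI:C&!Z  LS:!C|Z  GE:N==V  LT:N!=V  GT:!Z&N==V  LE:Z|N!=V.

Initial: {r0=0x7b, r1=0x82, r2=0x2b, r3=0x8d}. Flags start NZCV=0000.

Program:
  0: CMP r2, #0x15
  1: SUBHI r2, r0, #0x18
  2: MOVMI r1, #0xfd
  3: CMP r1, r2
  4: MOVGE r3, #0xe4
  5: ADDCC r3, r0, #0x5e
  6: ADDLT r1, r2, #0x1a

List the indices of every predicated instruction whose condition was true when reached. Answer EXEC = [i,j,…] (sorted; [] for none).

[0] flags=0010 → (cmp)
[1] flags=0010 HI?T → r2=0x63
[2] flags=0010 MI?F → skip
[3] flags=0011 → (cmp)
[4] flags=0011 GE?F → skip
[5] flags=0011 CC?F → skip
[6] flags=0011 LT?T → r1=0x7d

EXEC = [1,6]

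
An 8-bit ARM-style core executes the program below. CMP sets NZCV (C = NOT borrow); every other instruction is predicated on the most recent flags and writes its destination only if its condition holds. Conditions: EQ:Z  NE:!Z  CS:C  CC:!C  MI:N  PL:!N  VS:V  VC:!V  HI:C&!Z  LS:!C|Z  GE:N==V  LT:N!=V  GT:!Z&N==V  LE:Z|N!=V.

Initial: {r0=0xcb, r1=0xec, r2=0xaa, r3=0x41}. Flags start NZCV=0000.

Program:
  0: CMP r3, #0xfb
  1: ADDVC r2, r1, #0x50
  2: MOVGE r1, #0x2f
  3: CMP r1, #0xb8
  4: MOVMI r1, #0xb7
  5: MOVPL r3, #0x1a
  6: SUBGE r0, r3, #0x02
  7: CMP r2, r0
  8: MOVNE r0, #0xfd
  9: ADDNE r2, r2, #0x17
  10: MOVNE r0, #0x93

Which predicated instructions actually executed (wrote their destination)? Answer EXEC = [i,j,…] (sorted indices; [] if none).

[0] flags=0000 → (cmp)
[1] flags=0000 VC?T → r2=0x3c
[2] flags=0000 GE?T → r1=0x2f
[3] flags=0000 → (cmp)
[4] flags=0000 MI?F → skip
[5] flags=0000 PL?T → r3=0x1a
[6] flags=0000 GE?T → r0=0x18
[7] flags=0010 → (cmp)
[8] flags=0010 NE?T → r0=0xfd
[9] flags=0010 NE?T → r2=0x53
[10] flags=0010 NE?T → r0=0x93

EXEC = [1,2,5,6,8,9,10]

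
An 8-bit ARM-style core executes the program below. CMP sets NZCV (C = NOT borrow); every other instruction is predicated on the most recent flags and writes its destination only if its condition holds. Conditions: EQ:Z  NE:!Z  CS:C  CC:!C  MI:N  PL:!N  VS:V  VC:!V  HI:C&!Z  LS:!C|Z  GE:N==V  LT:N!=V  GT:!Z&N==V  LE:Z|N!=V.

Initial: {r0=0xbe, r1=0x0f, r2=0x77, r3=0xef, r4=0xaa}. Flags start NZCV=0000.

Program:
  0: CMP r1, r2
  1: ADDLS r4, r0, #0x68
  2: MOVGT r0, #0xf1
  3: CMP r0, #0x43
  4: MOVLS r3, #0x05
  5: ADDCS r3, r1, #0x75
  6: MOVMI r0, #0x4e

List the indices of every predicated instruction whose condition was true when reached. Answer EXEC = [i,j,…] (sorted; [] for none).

0: ✓ CMP  NZCV=1000
1: ✓ ADDLS  r4←0x26
2: · MOVGT
3: ✓ CMP  NZCV=0011
4: · MOVLS
5: ✓ ADDCS  r3←0x84
6: · MOVMI

EXEC = [1,5]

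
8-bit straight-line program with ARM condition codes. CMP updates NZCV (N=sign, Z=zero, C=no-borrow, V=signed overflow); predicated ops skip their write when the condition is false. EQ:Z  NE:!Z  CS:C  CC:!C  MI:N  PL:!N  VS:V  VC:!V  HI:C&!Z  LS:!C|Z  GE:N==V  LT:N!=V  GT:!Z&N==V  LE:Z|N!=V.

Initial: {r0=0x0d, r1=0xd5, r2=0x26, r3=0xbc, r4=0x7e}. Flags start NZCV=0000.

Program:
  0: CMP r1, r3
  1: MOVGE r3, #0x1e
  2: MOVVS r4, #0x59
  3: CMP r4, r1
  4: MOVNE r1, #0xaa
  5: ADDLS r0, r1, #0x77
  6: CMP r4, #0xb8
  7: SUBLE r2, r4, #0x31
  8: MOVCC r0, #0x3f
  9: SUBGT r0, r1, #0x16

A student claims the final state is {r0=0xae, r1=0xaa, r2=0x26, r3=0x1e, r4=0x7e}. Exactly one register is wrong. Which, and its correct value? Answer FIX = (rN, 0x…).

FIX = (r0, 0x94)

[0] flags=0010 → (cmp)
[1] flags=0010 GE?T → r3=0x1e
[2] flags=0010 VS?F → skip
[3] flags=1001 → (cmp)
[4] flags=1001 NE?T → r1=0xaa
[5] flags=1001 LS?T → r0=0x21
[6] flags=1001 → (cmp)
[7] flags=1001 LE?F → skip
[8] flags=1001 CC?T → r0=0x3f
[9] flags=1001 GT?T → r0=0x94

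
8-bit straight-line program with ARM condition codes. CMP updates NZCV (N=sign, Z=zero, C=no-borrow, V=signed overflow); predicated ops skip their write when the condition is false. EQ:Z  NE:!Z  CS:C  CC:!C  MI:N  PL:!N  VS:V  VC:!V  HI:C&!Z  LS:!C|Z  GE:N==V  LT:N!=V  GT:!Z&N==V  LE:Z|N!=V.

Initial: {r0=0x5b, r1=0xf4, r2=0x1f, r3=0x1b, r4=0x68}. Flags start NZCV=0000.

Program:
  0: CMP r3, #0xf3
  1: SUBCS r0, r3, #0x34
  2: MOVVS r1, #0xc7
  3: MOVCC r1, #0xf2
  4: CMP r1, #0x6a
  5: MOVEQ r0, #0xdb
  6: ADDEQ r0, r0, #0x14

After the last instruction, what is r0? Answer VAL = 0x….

VAL = 0x5b

[0] flags=0000 → (cmp)
[1] flags=0000 CS?F → skip
[2] flags=0000 VS?F → skip
[3] flags=0000 CC?T → r1=0xf2
[4] flags=1010 → (cmp)
[5] flags=1010 EQ?F → skip
[6] flags=1010 EQ?F → skip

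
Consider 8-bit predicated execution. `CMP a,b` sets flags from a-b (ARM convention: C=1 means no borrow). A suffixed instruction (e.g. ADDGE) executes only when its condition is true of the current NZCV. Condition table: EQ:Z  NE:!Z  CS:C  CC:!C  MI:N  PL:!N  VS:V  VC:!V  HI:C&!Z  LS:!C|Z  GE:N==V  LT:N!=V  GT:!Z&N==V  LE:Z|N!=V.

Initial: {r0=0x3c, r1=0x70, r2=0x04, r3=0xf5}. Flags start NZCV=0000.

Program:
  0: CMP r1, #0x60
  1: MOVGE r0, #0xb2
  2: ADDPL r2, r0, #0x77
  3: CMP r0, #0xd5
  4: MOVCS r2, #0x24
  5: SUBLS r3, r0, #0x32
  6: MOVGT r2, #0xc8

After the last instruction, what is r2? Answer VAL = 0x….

0: ✓ CMP  NZCV=0010
1: ✓ MOVGE  r0←0xb2
2: ✓ ADDPL  r2←0x29
3: ✓ CMP  NZCV=1000
4: · MOVCS
5: ✓ SUBLS  r3←0x80
6: · MOVGT

VAL = 0x29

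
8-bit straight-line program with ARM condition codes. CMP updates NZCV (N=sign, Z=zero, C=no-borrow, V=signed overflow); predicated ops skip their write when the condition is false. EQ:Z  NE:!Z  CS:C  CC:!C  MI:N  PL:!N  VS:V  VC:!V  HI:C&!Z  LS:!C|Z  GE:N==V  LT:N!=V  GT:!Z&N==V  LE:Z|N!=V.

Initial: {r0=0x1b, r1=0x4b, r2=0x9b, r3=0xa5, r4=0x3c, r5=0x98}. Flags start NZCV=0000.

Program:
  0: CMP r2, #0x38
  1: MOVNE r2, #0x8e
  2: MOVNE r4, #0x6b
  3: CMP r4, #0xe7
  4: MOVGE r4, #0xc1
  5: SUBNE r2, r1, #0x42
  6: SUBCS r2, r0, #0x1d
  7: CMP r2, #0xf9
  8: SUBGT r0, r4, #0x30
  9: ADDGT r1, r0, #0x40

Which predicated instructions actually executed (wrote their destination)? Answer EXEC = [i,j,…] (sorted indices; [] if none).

EXEC = [1,2,4,5,8,9]

[0] flags=0011 → (cmp)
[1] flags=0011 NE?T → r2=0x8e
[2] flags=0011 NE?T → r4=0x6b
[3] flags=1001 → (cmp)
[4] flags=1001 GE?T → r4=0xc1
[5] flags=1001 NE?T → r2=0x09
[6] flags=1001 CS?F → skip
[7] flags=0000 → (cmp)
[8] flags=0000 GT?T → r0=0x91
[9] flags=0000 GT?T → r1=0xd1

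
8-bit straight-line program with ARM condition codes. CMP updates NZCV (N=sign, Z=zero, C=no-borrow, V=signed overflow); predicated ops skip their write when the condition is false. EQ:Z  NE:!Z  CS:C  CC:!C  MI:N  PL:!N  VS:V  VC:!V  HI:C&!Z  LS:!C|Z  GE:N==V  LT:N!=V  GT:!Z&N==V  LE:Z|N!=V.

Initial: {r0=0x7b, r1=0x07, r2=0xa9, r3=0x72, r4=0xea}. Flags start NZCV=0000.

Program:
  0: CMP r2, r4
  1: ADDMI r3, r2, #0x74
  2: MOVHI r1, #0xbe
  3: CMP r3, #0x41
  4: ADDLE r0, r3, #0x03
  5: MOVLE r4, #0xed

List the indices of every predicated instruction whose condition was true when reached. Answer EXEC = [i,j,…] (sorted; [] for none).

0: ✓ CMP  NZCV=1000
1: ✓ ADDMI  r3←0x1d
2: · MOVHI
3: ✓ CMP  NZCV=1000
4: ✓ ADDLE  r0←0x20
5: ✓ MOVLE  r4←0xed

EXEC = [1,4,5]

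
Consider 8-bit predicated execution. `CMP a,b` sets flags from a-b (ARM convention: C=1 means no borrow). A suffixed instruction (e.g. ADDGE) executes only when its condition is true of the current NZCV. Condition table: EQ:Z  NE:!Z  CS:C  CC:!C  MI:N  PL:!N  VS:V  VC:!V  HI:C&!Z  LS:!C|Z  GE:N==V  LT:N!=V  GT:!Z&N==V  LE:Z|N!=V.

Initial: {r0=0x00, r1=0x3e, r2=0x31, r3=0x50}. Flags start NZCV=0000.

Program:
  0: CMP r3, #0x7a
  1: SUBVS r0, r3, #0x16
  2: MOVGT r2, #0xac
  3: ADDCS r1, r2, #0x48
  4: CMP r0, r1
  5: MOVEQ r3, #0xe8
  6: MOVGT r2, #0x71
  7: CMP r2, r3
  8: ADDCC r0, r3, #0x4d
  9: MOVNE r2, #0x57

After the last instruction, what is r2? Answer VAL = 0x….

VAL = 0x57

0: ✓ CMP  NZCV=1000
1: · SUBVS
2: · MOVGT
3: · ADDCS
4: ✓ CMP  NZCV=1000
5: · MOVEQ
6: · MOVGT
7: ✓ CMP  NZCV=1000
8: ✓ ADDCC  r0←0x9d
9: ✓ MOVNE  r2←0x57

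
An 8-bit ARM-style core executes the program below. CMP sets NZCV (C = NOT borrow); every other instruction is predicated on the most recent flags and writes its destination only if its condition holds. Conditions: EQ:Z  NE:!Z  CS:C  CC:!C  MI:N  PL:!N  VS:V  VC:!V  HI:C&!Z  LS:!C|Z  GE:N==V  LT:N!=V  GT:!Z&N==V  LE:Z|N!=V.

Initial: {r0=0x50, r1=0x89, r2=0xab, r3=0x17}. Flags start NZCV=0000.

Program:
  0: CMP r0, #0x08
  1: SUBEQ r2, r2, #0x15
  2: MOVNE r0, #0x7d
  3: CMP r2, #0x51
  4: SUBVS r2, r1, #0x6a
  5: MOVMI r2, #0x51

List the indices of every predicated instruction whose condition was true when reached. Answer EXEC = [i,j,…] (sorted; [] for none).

[0] flags=0010 → (cmp)
[1] flags=0010 EQ?F → skip
[2] flags=0010 NE?T → r0=0x7d
[3] flags=0011 → (cmp)
[4] flags=0011 VS?T → r2=0x1f
[5] flags=0011 MI?F → skip

EXEC = [2,4]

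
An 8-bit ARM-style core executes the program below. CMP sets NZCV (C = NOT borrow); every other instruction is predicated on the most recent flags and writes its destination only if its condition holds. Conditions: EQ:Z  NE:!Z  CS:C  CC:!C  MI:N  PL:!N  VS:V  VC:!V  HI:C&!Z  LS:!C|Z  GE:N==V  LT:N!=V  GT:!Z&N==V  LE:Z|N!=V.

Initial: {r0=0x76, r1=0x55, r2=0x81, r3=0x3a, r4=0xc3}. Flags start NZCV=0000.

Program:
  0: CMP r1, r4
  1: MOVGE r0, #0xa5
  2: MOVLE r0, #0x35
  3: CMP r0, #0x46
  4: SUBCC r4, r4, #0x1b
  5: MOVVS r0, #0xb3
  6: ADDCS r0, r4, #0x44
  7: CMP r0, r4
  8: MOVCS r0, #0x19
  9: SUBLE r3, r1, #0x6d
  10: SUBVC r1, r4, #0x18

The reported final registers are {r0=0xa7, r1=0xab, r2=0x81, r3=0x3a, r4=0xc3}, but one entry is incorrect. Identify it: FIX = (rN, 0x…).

0: ✓ CMP  NZCV=1001
1: ✓ MOVGE  r0←0xa5
2: · MOVLE
3: ✓ CMP  NZCV=0011
4: · SUBCC
5: ✓ MOVVS  r0←0xb3
6: ✓ ADDCS  r0←0x07
7: ✓ CMP  NZCV=0000
8: · MOVCS
9: · SUBLE
10: ✓ SUBVC  r1←0xab

FIX = (r0, 0x07)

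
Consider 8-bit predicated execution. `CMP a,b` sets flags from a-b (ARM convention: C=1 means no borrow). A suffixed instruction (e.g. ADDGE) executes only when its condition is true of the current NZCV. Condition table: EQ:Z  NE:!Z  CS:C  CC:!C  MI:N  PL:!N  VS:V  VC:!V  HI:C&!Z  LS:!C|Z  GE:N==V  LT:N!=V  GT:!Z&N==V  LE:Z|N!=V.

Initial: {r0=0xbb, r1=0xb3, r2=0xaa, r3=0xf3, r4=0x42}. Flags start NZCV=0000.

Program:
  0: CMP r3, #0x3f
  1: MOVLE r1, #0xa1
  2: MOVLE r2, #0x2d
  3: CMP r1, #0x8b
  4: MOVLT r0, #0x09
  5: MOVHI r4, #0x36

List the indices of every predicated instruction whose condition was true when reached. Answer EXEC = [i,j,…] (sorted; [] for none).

0: ✓ CMP  NZCV=1010
1: ✓ MOVLE  r1←0xa1
2: ✓ MOVLE  r2←0x2d
3: ✓ CMP  NZCV=0010
4: · MOVLT
5: ✓ MOVHI  r4←0x36

EXEC = [1,2,5]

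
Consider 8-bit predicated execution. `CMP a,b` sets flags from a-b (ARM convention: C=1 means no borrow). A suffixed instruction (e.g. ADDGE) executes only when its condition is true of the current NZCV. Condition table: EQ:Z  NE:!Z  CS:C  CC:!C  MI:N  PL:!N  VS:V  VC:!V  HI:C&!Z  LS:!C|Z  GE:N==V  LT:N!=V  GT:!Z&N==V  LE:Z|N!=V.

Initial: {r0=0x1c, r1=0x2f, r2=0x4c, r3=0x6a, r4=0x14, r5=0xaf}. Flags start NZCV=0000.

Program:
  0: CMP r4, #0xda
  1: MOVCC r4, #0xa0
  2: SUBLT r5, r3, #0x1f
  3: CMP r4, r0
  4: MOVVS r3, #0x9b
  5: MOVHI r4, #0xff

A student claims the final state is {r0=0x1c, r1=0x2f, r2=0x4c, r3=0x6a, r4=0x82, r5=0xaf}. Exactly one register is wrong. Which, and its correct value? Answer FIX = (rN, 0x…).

FIX = (r4, 0xff)

0: ✓ CMP  NZCV=0000
1: ✓ MOVCC  r4←0xa0
2: · SUBLT
3: ✓ CMP  NZCV=1010
4: · MOVVS
5: ✓ MOVHI  r4←0xff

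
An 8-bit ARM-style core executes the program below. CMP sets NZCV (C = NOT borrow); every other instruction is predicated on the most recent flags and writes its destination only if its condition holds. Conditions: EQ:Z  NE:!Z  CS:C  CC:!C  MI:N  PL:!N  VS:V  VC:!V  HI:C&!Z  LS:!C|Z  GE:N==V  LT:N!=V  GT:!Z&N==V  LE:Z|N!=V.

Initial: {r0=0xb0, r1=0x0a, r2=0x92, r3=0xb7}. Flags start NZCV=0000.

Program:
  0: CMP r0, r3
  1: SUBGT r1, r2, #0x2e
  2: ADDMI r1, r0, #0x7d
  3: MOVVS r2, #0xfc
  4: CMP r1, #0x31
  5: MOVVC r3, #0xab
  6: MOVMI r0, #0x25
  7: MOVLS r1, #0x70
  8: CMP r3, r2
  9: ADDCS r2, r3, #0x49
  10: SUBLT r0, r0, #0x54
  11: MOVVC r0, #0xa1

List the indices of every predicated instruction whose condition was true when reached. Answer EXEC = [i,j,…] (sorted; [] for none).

EXEC = [2,5,6,7,9,11]

[0] flags=1000 → (cmp)
[1] flags=1000 GT?F → skip
[2] flags=1000 MI?T → r1=0x2d
[3] flags=1000 VS?F → skip
[4] flags=1000 → (cmp)
[5] flags=1000 VC?T → r3=0xab
[6] flags=1000 MI?T → r0=0x25
[7] flags=1000 LS?T → r1=0x70
[8] flags=0010 → (cmp)
[9] flags=0010 CS?T → r2=0xf4
[10] flags=0010 LT?F → skip
[11] flags=0010 VC?T → r0=0xa1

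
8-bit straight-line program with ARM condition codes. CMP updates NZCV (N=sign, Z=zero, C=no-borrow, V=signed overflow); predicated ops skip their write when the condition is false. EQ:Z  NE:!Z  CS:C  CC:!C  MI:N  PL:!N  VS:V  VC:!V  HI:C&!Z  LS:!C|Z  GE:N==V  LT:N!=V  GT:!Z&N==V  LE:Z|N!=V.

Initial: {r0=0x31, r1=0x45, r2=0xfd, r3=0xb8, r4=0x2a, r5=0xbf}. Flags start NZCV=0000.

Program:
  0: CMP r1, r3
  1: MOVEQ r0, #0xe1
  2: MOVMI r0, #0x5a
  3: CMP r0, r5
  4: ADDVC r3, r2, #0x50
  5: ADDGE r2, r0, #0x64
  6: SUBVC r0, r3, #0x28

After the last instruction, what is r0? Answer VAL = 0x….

[0] flags=1001 → (cmp)
[1] flags=1001 EQ?F → skip
[2] flags=1001 MI?T → r0=0x5a
[3] flags=1001 → (cmp)
[4] flags=1001 VC?F → skip
[5] flags=1001 GE?T → r2=0xbe
[6] flags=1001 VC?F → skip

VAL = 0x5a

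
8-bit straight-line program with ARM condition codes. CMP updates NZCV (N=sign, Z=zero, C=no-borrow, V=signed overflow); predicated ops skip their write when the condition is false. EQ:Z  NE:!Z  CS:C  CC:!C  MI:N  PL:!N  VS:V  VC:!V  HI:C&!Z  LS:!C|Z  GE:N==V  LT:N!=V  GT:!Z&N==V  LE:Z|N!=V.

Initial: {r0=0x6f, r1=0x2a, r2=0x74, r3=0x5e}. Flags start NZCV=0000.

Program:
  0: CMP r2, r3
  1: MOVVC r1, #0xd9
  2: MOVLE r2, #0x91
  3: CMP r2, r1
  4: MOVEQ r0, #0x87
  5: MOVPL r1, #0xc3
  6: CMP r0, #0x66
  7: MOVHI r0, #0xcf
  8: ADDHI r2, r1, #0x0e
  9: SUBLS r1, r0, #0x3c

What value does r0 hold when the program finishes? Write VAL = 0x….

VAL = 0xcf

0: ✓ CMP  NZCV=0010
1: ✓ MOVVC  r1←0xd9
2: · MOVLE
3: ✓ CMP  NZCV=1001
4: · MOVEQ
5: · MOVPL
6: ✓ CMP  NZCV=0010
7: ✓ MOVHI  r0←0xcf
8: ✓ ADDHI  r2←0xe7
9: · SUBLS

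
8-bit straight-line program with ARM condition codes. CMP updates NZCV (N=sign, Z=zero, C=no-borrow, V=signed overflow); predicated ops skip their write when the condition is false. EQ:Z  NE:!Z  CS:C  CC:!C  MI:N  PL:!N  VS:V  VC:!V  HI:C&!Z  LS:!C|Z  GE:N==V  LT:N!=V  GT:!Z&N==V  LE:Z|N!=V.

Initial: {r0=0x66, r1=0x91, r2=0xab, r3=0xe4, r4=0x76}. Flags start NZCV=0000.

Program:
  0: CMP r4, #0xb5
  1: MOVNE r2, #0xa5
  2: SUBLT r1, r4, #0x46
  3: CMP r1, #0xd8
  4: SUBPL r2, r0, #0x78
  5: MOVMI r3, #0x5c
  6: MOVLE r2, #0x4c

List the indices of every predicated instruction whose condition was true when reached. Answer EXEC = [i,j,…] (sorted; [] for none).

0: ✓ CMP  NZCV=1001
1: ✓ MOVNE  r2←0xa5
2: · SUBLT
3: ✓ CMP  NZCV=1000
4: · SUBPL
5: ✓ MOVMI  r3←0x5c
6: ✓ MOVLE  r2←0x4c

EXEC = [1,5,6]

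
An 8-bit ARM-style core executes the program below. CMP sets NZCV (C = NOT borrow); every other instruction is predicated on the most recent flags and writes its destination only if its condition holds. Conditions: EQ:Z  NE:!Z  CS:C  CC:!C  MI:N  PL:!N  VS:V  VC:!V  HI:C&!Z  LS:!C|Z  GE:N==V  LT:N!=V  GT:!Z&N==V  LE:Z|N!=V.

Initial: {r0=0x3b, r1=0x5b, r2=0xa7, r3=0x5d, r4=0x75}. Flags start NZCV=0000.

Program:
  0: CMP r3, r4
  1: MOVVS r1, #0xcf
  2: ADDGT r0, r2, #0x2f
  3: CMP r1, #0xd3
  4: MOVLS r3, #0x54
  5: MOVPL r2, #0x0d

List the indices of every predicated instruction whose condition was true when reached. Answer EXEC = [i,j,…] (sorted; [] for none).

[0] flags=1000 → (cmp)
[1] flags=1000 VS?F → skip
[2] flags=1000 GT?F → skip
[3] flags=1001 → (cmp)
[4] flags=1001 LS?T → r3=0x54
[5] flags=1001 PL?F → skip

EXEC = [4]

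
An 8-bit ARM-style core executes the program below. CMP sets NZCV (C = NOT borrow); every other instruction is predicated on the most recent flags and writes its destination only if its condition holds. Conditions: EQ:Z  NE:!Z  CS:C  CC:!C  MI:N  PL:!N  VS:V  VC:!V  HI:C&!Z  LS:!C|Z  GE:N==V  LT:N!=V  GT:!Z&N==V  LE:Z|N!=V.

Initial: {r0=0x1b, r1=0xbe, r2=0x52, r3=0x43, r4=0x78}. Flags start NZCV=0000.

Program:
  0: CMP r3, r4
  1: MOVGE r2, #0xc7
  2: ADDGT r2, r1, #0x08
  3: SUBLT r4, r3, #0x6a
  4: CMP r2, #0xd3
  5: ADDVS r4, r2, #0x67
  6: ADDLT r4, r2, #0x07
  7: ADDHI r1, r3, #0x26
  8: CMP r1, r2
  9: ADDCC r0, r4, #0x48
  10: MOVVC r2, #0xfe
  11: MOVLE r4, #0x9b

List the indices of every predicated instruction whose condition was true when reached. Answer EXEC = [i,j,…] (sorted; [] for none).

[0] flags=1000 → (cmp)
[1] flags=1000 GE?F → skip
[2] flags=1000 GT?F → skip
[3] flags=1000 LT?T → r4=0xd9
[4] flags=0000 → (cmp)
[5] flags=0000 VS?F → skip
[6] flags=0000 LT?F → skip
[7] flags=0000 HI?F → skip
[8] flags=0011 → (cmp)
[9] flags=0011 CC?F → skip
[10] flags=0011 VC?F → skip
[11] flags=0011 LE?T → r4=0x9b

EXEC = [3,11]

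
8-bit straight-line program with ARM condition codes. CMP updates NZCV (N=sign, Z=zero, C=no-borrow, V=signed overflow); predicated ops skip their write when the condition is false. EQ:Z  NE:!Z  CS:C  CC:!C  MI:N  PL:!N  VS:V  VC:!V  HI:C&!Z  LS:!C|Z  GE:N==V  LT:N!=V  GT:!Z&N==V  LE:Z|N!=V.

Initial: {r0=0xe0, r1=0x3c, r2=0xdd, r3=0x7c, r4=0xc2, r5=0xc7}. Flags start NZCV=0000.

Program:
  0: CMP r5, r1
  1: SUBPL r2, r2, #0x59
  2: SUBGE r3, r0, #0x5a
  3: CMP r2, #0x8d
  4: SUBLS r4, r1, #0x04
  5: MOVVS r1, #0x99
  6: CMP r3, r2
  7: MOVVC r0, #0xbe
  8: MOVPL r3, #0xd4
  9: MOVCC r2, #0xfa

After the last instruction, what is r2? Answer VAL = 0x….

0: ✓ CMP  NZCV=1010
1: · SUBPL
2: · SUBGE
3: ✓ CMP  NZCV=0010
4: · SUBLS
5: · MOVVS
6: ✓ CMP  NZCV=1001
7: · MOVVC
8: · MOVPL
9: ✓ MOVCC  r2←0xfa

VAL = 0xfa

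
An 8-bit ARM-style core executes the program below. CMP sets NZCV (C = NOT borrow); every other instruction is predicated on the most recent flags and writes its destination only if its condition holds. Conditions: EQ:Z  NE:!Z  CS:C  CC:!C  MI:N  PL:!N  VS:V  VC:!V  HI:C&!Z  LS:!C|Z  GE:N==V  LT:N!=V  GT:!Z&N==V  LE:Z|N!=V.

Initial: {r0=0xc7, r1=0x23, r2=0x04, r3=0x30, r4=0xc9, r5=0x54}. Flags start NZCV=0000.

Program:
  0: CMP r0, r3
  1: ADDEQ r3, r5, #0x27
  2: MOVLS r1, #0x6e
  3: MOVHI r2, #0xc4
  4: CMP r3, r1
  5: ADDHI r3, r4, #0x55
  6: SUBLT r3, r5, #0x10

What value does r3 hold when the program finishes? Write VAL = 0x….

[0] flags=1010 → (cmp)
[1] flags=1010 EQ?F → skip
[2] flags=1010 LS?F → skip
[3] flags=1010 HI?T → r2=0xc4
[4] flags=0010 → (cmp)
[5] flags=0010 HI?T → r3=0x1e
[6] flags=0010 LT?F → skip

VAL = 0x1e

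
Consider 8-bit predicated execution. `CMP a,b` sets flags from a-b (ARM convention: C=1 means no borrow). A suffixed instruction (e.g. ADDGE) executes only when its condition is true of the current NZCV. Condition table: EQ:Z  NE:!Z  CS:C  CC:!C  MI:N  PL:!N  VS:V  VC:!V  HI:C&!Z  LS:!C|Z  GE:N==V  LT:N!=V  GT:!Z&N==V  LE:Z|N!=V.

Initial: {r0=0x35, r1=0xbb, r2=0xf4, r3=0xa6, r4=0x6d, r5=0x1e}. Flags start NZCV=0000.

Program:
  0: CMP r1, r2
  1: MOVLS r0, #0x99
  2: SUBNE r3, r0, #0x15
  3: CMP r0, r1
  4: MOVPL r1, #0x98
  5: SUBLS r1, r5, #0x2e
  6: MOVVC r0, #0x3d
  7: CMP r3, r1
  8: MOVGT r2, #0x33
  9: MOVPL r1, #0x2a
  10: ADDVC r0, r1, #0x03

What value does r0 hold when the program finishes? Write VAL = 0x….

[0] flags=1000 → (cmp)
[1] flags=1000 LS?T → r0=0x99
[2] flags=1000 NE?T → r3=0x84
[3] flags=1000 → (cmp)
[4] flags=1000 PL?F → skip
[5] flags=1000 LS?T → r1=0xf0
[6] flags=1000 VC?T → r0=0x3d
[7] flags=1000 → (cmp)
[8] flags=1000 GT?F → skip
[9] flags=1000 PL?F → skip
[10] flags=1000 VC?T → r0=0xf3

VAL = 0xf3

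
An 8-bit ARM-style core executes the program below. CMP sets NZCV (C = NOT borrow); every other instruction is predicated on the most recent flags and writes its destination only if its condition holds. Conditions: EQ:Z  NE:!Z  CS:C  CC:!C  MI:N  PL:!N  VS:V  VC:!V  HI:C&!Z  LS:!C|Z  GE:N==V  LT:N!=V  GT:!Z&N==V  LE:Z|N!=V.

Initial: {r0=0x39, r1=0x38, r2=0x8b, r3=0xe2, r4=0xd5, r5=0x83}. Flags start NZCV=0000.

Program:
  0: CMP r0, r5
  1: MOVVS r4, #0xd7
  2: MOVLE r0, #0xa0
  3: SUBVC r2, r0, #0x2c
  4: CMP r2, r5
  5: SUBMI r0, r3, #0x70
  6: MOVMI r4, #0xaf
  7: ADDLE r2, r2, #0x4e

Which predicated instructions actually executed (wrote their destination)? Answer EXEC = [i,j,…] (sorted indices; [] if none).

0: ✓ CMP  NZCV=1001
1: ✓ MOVVS  r4←0xd7
2: · MOVLE
3: · SUBVC
4: ✓ CMP  NZCV=0010
5: · SUBMI
6: · MOVMI
7: · ADDLE

EXEC = [1]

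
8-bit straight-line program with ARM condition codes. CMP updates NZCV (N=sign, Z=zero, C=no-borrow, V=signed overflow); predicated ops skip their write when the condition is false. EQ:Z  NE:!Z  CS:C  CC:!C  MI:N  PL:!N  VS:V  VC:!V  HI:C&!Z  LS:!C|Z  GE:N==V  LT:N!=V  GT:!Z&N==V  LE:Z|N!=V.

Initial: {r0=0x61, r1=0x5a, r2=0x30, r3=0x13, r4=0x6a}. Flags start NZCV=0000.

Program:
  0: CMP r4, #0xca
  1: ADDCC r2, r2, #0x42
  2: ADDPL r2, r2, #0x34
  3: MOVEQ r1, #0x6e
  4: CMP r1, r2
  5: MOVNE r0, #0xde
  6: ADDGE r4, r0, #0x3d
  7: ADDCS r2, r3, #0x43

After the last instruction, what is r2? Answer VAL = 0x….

0: ✓ CMP  NZCV=1001
1: ✓ ADDCC  r2←0x72
2: · ADDPL
3: · MOVEQ
4: ✓ CMP  NZCV=1000
5: ✓ MOVNE  r0←0xde
6: · ADDGE
7: · ADDCS

VAL = 0x72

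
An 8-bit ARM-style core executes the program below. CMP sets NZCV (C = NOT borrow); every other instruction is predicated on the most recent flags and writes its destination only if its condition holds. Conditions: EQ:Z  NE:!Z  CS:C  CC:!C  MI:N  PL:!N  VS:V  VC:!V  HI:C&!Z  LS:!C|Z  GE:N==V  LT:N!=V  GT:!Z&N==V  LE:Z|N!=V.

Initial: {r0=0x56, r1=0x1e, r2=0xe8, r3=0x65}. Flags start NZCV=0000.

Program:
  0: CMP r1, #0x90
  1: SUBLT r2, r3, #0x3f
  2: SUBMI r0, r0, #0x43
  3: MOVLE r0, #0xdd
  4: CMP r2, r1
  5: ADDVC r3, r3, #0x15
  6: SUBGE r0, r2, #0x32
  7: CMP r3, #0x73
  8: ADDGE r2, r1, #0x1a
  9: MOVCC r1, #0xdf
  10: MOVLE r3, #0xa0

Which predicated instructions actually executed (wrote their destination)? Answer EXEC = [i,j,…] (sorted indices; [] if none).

0: ✓ CMP  NZCV=1001
1: · SUBLT
2: ✓ SUBMI  r0←0x13
3: · MOVLE
4: ✓ CMP  NZCV=1010
5: ✓ ADDVC  r3←0x7a
6: · SUBGE
7: ✓ CMP  NZCV=0010
8: ✓ ADDGE  r2←0x38
9: · MOVCC
10: · MOVLE

EXEC = [2,5,8]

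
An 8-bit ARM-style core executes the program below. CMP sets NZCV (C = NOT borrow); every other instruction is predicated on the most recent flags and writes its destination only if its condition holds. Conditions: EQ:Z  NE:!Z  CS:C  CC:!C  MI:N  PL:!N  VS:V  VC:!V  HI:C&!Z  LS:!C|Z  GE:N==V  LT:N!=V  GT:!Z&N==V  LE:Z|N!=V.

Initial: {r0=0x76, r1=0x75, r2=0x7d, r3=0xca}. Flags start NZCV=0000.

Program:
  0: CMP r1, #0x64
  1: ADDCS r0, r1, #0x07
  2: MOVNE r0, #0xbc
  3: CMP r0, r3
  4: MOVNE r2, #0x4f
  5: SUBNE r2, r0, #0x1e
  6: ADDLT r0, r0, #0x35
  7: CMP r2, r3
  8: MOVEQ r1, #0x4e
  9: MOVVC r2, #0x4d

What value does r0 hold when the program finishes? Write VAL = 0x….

VAL = 0xf1

[0] flags=0010 → (cmp)
[1] flags=0010 CS?T → r0=0x7c
[2] flags=0010 NE?T → r0=0xbc
[3] flags=1000 → (cmp)
[4] flags=1000 NE?T → r2=0x4f
[5] flags=1000 NE?T → r2=0x9e
[6] flags=1000 LT?T → r0=0xf1
[7] flags=1000 → (cmp)
[8] flags=1000 EQ?F → skip
[9] flags=1000 VC?T → r2=0x4d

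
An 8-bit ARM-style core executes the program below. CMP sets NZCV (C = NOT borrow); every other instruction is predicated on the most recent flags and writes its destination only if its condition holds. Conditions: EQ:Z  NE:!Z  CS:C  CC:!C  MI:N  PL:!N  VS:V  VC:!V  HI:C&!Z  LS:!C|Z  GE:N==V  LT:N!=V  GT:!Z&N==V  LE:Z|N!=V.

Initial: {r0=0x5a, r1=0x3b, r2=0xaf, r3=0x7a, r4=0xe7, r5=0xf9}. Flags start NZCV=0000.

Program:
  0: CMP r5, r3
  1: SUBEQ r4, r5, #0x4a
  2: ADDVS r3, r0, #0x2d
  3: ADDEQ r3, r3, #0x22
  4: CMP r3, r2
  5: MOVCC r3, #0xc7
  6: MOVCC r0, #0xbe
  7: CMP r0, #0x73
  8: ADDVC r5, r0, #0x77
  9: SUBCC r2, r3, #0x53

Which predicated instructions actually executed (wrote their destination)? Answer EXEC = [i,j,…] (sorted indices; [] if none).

[0] flags=0011 → (cmp)
[1] flags=0011 EQ?F → skip
[2] flags=0011 VS?T → r3=0x87
[3] flags=0011 EQ?F → skip
[4] flags=1000 → (cmp)
[5] flags=1000 CC?T → r3=0xc7
[6] flags=1000 CC?T → r0=0xbe
[7] flags=0011 → (cmp)
[8] flags=0011 VC?F → skip
[9] flags=0011 CC?F → skip

EXEC = [2,5,6]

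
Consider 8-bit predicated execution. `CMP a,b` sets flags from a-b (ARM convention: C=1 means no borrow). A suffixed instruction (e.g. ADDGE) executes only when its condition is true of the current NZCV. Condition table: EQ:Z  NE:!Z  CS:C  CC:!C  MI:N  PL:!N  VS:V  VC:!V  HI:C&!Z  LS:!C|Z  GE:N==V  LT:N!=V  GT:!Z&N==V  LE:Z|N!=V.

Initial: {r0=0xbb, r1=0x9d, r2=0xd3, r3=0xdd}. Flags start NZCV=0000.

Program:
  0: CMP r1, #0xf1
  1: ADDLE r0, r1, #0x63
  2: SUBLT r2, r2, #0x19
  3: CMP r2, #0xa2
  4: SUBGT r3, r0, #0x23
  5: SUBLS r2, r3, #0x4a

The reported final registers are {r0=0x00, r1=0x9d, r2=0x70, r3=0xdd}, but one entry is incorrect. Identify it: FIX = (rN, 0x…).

FIX = (r2, 0xba)

[0] flags=1000 → (cmp)
[1] flags=1000 LE?T → r0=0x00
[2] flags=1000 LT?T → r2=0xba
[3] flags=0010 → (cmp)
[4] flags=0010 GT?T → r3=0xdd
[5] flags=0010 LS?F → skip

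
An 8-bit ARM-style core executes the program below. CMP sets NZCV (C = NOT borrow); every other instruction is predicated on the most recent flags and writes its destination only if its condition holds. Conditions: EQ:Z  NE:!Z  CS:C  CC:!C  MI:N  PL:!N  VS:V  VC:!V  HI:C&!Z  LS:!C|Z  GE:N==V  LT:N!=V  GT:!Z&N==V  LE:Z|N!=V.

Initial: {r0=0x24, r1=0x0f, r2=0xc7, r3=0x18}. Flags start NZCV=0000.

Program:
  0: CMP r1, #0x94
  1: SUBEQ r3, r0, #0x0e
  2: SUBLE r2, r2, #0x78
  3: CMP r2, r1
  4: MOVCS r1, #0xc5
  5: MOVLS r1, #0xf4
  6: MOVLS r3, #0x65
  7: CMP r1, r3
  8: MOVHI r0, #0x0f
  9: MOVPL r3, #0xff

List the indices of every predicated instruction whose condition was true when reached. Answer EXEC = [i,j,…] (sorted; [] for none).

EXEC = [4,8]

[0] flags=0000 → (cmp)
[1] flags=0000 EQ?F → skip
[2] flags=0000 LE?F → skip
[3] flags=1010 → (cmp)
[4] flags=1010 CS?T → r1=0xc5
[5] flags=1010 LS?F → skip
[6] flags=1010 LS?F → skip
[7] flags=1010 → (cmp)
[8] flags=1010 HI?T → r0=0x0f
[9] flags=1010 PL?F → skip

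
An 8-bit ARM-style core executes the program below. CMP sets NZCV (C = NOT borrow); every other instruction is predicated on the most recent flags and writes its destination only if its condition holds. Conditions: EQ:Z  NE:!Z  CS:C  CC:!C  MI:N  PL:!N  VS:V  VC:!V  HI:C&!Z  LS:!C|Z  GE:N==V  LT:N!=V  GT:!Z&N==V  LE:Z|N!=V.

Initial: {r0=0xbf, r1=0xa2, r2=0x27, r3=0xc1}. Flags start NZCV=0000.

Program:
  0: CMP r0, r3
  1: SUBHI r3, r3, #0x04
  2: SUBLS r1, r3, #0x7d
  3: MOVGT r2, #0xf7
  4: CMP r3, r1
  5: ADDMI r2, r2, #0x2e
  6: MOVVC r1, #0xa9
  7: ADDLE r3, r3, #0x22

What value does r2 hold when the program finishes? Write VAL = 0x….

VAL = 0x27

0: ✓ CMP  NZCV=1000
1: · SUBHI
2: ✓ SUBLS  r1←0x44
3: · MOVGT
4: ✓ CMP  NZCV=0011
5: · ADDMI
6: · MOVVC
7: ✓ ADDLE  r3←0xe3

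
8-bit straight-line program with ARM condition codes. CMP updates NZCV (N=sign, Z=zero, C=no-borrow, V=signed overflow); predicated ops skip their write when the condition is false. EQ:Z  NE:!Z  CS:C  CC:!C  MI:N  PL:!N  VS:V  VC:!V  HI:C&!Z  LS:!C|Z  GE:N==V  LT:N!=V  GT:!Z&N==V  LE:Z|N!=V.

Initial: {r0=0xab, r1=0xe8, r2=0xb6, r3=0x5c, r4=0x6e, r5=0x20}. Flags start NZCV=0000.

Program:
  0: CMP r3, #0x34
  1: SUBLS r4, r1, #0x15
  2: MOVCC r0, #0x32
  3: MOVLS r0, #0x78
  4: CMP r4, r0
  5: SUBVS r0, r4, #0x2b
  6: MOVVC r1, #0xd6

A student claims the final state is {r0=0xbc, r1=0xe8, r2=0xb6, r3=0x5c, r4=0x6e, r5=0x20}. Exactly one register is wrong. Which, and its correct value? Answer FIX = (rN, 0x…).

0: ✓ CMP  NZCV=0010
1: · SUBLS
2: · MOVCC
3: · MOVLS
4: ✓ CMP  NZCV=1001
5: ✓ SUBVS  r0←0x43
6: · MOVVC

FIX = (r0, 0x43)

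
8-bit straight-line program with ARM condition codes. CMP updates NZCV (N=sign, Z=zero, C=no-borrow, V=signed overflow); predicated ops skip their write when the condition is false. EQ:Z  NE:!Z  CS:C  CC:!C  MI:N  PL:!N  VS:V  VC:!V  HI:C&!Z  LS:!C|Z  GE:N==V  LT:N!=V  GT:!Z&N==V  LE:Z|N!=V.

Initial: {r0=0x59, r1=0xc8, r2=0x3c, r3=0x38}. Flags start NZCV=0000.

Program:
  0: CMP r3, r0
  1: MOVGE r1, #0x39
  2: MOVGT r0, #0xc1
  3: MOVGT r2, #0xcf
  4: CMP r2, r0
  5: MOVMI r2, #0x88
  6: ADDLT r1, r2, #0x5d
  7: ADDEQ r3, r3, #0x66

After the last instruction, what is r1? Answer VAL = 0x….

VAL = 0xe5

[0] flags=1000 → (cmp)
[1] flags=1000 GE?F → skip
[2] flags=1000 GT?F → skip
[3] flags=1000 GT?F → skip
[4] flags=1000 → (cmp)
[5] flags=1000 MI?T → r2=0x88
[6] flags=1000 LT?T → r1=0xe5
[7] flags=1000 EQ?F → skip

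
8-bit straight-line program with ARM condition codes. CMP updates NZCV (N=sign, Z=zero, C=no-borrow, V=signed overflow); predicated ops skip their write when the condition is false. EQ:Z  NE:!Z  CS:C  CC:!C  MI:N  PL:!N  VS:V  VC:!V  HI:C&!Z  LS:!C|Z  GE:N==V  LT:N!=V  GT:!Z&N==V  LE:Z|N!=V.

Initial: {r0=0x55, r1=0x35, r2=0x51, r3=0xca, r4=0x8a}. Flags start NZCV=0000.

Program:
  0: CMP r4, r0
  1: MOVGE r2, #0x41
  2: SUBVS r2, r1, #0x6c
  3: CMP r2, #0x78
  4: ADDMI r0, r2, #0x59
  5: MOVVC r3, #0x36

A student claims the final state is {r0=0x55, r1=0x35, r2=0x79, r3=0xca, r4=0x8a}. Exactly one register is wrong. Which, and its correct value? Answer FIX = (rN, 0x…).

0: ✓ CMP  NZCV=0011
1: · MOVGE
2: ✓ SUBVS  r2←0xc9
3: ✓ CMP  NZCV=0011
4: · ADDMI
5: · MOVVC

FIX = (r2, 0xc9)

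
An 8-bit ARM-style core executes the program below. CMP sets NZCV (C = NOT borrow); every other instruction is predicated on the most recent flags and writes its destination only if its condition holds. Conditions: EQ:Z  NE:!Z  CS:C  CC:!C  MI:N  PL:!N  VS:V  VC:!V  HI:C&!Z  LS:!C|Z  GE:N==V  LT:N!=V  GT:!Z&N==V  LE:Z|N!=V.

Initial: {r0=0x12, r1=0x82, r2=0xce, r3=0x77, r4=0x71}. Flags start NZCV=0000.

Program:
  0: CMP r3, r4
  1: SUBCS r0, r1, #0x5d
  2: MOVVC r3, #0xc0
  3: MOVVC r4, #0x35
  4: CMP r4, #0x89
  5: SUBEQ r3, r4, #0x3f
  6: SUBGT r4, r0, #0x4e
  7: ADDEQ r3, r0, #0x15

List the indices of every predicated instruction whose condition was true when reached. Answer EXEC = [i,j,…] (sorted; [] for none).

0: ✓ CMP  NZCV=0010
1: ✓ SUBCS  r0←0x25
2: ✓ MOVVC  r3←0xc0
3: ✓ MOVVC  r4←0x35
4: ✓ CMP  NZCV=1001
5: · SUBEQ
6: ✓ SUBGT  r4←0xd7
7: · ADDEQ

EXEC = [1,2,3,6]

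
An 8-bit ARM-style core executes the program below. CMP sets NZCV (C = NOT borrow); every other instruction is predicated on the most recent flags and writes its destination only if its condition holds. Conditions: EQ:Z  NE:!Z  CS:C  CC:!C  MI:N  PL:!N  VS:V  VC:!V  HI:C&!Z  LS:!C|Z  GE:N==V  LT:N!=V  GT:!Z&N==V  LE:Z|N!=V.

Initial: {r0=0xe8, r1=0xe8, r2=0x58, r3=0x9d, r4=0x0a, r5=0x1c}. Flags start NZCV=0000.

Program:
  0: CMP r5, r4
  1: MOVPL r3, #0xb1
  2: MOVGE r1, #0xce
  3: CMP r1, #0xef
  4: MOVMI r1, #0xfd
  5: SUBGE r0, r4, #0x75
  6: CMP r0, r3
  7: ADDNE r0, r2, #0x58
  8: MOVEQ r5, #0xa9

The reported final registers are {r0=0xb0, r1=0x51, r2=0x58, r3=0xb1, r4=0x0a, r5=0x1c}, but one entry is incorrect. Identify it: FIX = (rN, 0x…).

[0] flags=0010 → (cmp)
[1] flags=0010 PL?T → r3=0xb1
[2] flags=0010 GE?T → r1=0xce
[3] flags=1000 → (cmp)
[4] flags=1000 MI?T → r1=0xfd
[5] flags=1000 GE?F → skip
[6] flags=0010 → (cmp)
[7] flags=0010 NE?T → r0=0xb0
[8] flags=0010 EQ?F → skip

FIX = (r1, 0xfd)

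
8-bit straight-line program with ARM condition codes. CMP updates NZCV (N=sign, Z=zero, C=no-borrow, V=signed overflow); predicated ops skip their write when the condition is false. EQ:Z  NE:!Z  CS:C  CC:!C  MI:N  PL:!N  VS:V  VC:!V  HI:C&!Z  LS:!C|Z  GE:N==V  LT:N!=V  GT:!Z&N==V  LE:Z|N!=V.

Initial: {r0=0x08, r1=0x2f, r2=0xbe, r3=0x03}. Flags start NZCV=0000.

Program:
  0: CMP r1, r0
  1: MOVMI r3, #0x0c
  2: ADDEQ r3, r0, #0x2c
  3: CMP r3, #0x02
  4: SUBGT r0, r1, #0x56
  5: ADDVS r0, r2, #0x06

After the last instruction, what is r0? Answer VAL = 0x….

VAL = 0xd9

0: ✓ CMP  NZCV=0010
1: · MOVMI
2: · ADDEQ
3: ✓ CMP  NZCV=0010
4: ✓ SUBGT  r0←0xd9
5: · ADDVS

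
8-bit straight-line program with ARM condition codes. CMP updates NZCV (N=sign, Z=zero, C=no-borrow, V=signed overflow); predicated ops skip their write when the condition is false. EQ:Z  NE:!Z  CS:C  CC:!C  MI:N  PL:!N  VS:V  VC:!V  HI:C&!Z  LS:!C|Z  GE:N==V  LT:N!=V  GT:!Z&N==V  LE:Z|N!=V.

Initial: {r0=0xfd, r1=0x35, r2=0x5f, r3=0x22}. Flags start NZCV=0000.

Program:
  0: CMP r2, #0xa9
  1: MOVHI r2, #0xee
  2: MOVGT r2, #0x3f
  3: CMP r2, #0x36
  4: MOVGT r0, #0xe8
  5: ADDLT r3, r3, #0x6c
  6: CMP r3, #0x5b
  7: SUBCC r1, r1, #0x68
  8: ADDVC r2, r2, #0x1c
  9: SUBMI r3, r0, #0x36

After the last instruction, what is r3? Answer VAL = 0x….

VAL = 0xb2

[0] flags=1001 → (cmp)
[1] flags=1001 HI?F → skip
[2] flags=1001 GT?T → r2=0x3f
[3] flags=0010 → (cmp)
[4] flags=0010 GT?T → r0=0xe8
[5] flags=0010 LT?F → skip
[6] flags=1000 → (cmp)
[7] flags=1000 CC?T → r1=0xcd
[8] flags=1000 VC?T → r2=0x5b
[9] flags=1000 MI?T → r3=0xb2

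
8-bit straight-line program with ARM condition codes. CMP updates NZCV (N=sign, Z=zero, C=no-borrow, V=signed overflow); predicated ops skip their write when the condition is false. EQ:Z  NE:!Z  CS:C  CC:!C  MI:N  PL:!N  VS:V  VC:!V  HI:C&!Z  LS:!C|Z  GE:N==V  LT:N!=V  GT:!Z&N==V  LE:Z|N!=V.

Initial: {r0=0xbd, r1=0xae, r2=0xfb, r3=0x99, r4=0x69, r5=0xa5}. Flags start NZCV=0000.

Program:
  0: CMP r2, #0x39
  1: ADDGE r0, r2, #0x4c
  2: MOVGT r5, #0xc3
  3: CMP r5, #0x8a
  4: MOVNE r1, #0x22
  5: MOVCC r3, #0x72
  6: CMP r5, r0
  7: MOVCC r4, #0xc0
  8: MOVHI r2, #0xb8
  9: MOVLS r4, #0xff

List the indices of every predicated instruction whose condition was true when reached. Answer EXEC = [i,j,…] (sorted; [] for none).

[0] flags=1010 → (cmp)
[1] flags=1010 GE?F → skip
[2] flags=1010 GT?F → skip
[3] flags=0010 → (cmp)
[4] flags=0010 NE?T → r1=0x22
[5] flags=0010 CC?F → skip
[6] flags=1000 → (cmp)
[7] flags=1000 CC?T → r4=0xc0
[8] flags=1000 HI?F → skip
[9] flags=1000 LS?T → r4=0xff

EXEC = [4,7,9]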